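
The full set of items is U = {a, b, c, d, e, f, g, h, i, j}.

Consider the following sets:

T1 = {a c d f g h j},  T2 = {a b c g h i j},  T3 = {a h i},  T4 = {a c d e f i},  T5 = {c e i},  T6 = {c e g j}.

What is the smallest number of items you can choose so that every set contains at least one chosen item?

2

Take T = {a, e}. Each listed set contains at least one of these, so T is a hitting set of size 2.
The sets T3, T6 are pairwise disjoint, so any hitting set needs a separate item for each — at least 2. Hence 2 is optimal.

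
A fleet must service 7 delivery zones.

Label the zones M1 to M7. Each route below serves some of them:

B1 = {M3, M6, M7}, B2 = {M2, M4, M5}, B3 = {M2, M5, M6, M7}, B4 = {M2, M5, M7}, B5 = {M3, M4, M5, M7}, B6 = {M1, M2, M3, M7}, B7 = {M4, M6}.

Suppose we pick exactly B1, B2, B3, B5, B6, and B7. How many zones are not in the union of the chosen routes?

Union of B1, B2, B3, B5, B6, B7 = {M1, M2, M3, M4, M5, M6, M7} — that's every zone, so 0 are uncovered.

0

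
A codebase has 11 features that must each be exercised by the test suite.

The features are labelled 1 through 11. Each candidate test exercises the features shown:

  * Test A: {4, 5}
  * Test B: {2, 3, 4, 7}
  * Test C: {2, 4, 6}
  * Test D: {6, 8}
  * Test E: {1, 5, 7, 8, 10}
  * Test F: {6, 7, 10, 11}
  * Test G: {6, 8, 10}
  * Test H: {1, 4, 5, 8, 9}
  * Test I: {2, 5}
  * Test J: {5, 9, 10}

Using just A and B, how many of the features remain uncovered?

6

Union of A, B = {2, 3, 4, 5, 7}.
Not covered: 1, 6, 8, 9, 10, 11 — 6 features.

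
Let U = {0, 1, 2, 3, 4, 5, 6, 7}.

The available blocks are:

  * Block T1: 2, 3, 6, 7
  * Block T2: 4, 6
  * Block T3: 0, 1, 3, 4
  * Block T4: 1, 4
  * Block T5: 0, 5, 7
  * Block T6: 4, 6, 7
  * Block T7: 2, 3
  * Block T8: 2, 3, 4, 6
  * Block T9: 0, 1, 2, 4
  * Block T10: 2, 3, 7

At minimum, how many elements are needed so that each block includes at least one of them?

The 3 elements {3, 4, 5} hit every block.
The blocks T4, T5, T7 are pairwise disjoint, so any hitting set needs a separate element for each — at least 3. Hence 3 is optimal.

3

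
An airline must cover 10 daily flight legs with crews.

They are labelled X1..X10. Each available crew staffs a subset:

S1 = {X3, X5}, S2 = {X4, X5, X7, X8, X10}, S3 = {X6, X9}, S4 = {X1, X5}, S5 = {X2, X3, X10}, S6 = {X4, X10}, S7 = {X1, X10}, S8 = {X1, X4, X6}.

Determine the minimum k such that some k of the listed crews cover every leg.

S2 and S3 and S5 and S8 together: S2 ∪ S3 ∪ S5 ∪ S8 = {X1, X2, X3, X4, X5, X6, X7, X8, X9, X10} — every leg is covered.
Only S2 contains X7, so S2 is forced; the remaining 5 legs need at least 3 more crews (each remaining crew adds at most 2) — so at least 4 crews are needed, and 4 is optimal.

4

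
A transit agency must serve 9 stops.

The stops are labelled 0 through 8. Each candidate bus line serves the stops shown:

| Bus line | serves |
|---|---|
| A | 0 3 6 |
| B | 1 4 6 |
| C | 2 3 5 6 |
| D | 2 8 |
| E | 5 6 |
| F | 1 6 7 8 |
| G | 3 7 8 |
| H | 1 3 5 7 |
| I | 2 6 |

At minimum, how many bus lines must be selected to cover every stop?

4

Take {A, B, D, H}. Their union is {0, 1, 2, 3, 4, 5, 6, 7, 8}, which is all 9 stops.
No 3 of the 9 bus lines cover everything (all 84 combinations miss at least one stop), so 4 is optimal.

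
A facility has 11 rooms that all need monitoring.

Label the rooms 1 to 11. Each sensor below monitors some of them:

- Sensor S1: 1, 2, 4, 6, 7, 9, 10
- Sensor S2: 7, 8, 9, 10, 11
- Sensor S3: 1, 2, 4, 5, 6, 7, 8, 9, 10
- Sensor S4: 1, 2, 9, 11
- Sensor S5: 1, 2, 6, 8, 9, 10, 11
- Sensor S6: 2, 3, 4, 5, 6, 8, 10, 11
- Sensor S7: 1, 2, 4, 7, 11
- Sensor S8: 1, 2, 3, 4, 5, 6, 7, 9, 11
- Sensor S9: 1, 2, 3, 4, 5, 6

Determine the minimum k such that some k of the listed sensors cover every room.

S3 and S6 together: S3 ∪ S6 = {1, 2, 3, 4, 5, 6, 7, 8, 9, 10, 11} — every room is covered.
No single sensor has all 11 rooms (the largest, S3, has 9), so 2 is optimal.

2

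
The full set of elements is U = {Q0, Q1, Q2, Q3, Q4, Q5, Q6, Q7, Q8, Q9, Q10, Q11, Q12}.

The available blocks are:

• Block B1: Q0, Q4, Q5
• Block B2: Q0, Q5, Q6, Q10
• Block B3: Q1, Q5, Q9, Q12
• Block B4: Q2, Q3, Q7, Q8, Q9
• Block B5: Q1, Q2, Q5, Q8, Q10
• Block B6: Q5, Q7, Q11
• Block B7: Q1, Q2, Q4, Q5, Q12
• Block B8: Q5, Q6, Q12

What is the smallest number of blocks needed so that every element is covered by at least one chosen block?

B2, B4, B6, and B7 cover everything between them: the union {Q0, Q1, Q2, Q3, Q4, Q5, Q6, Q7, Q8, Q9, Q10, Q11, Q12} is all of U.
Only B6 contains Q11, so B6 is forced; the remaining 10 elements need at least 3 more blocks (each remaining block adds at most 4) — so at least 4 blocks are needed, and 4 is optimal.

4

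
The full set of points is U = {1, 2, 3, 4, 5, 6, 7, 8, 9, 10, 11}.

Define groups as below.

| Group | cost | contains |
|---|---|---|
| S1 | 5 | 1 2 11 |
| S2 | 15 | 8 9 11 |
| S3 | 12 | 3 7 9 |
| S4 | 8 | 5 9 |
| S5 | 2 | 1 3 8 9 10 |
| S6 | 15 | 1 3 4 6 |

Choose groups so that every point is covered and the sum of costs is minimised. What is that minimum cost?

S1, S3, S4, S5, S6 together cover every point (S1 ∪ S3 ∪ S4 ∪ S5 ∪ S6 = {1, 2, 3, 4, 5, 6, 7, 8, 9, 10, 11}); total cost 5 + 12 + 8 + 2 + 15 = 42.
No covering selection has total cost below 42.

42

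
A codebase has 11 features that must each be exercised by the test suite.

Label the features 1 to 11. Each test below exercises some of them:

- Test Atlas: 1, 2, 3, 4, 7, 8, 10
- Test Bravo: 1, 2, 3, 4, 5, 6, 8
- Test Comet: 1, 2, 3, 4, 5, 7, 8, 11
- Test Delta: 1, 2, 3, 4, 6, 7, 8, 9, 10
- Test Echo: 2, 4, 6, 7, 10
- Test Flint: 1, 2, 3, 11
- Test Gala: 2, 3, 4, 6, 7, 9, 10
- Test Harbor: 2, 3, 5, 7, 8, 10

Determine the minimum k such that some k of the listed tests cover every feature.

Take {Comet, Gala}. Their union is {1, 2, 3, 4, 5, 6, 7, 8, 9, 10, 11}, which is all 11 features.
No single test has all 11 features (the largest, Delta, has 9), so 2 is optimal.

2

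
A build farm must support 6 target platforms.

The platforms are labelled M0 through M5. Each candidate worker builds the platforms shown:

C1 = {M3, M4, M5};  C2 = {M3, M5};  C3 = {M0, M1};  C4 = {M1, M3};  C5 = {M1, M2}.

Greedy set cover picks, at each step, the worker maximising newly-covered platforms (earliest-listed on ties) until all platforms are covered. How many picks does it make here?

3

Greedy: pick C1 (covers 3 new) → pick C3 (covers 2 new) → pick C5 (covers 1 new). Total picks: 3.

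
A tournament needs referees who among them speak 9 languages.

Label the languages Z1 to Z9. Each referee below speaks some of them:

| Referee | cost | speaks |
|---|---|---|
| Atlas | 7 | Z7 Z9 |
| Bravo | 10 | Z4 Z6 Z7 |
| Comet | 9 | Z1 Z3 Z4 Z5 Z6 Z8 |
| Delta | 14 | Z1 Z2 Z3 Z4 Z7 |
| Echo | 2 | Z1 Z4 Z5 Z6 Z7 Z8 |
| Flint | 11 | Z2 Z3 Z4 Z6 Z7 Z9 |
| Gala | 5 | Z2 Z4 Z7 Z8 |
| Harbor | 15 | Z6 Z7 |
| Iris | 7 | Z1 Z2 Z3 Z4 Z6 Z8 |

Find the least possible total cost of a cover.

13

Echo, Flint together cover every language (Echo ∪ Flint = {Z1, Z2, Z3, Z4, Z5, Z6, Z7, Z8, Z9}); total cost 2 + 11 = 13.
The greedy pick Echo, Iris, Atlas costs 16; no covering selection beats 13.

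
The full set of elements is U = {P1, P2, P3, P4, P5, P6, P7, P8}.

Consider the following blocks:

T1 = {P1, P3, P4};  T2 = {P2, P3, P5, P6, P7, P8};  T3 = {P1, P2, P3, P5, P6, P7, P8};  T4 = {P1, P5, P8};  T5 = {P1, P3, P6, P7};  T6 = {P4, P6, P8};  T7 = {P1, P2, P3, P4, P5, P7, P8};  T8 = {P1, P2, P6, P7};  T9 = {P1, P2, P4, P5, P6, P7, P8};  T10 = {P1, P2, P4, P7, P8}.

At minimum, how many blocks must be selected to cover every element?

T3 and T9 together: T3 ∪ T9 = {P1, P2, P3, P4, P5, P6, P7, P8} — every element is covered.
No single block has all 8 elements (the largest, T3, has 7), so 2 is optimal.

2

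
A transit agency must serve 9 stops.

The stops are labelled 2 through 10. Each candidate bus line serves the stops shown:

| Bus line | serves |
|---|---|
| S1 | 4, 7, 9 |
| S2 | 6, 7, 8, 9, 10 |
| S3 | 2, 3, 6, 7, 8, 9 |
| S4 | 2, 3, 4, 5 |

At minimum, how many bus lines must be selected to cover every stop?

S2 and S4 together: S2 ∪ S4 = {2, 3, 4, 5, 6, 7, 8, 9, 10} — every stop is covered.
No single bus line has all 9 stops (the largest, S3, has 6), so 2 is optimal.

2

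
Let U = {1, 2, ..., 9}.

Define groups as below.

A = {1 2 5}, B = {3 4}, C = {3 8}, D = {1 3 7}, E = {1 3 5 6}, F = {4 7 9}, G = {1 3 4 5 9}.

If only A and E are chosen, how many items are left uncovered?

4

Union of A, E = {1, 2, 3, 5, 6}.
Not covered: 4, 7, 8, 9 — 4 items.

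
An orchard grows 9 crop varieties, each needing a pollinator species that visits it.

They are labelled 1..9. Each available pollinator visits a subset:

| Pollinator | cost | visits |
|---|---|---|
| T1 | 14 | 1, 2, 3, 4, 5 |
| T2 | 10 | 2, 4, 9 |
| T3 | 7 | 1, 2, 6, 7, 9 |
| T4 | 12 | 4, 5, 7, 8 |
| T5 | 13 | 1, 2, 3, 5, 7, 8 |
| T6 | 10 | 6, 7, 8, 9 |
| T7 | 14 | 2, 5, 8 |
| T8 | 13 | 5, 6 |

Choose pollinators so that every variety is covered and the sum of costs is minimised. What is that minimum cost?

24

T1, T6 together cover every variety (T1 ∪ T6 = {1, 2, 3, 4, 5, 6, 7, 8, 9}); total cost 14 + 10 = 24.
The greedy pick T3, T4, T5 costs 32; no covering selection beats 24.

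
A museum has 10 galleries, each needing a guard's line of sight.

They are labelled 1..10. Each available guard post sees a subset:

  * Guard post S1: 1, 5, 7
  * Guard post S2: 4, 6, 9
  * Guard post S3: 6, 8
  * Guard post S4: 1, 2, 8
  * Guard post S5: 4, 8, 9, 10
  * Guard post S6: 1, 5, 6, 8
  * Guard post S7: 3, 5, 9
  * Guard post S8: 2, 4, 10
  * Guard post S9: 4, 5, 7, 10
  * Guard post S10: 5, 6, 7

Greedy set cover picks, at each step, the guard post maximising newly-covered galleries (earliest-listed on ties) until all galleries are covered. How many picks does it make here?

Greedy: pick S5 (covers 4 new) → pick S1 (covers 3 new) → pick S2 (covers 1 new) → pick S4 (covers 1 new) → pick S7 (covers 1 new). Total picks: 5.
(The true minimum cover uses only 4 guard posts, so greedy is not optimal here.)

5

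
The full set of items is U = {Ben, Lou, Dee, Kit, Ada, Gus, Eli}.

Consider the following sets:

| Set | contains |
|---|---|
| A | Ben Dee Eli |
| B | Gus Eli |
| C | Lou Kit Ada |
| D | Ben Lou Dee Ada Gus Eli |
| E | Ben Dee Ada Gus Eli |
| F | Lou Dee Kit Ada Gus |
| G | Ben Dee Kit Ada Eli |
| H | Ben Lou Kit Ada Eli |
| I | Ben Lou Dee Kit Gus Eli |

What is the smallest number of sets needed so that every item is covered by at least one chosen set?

Take {D, I}. Their union is {Ben, Lou, Dee, Kit, Ada, Gus, Eli}, which is all 7 items.
No single set has all 7 items (the largest, D, has 6), so 2 is optimal.

2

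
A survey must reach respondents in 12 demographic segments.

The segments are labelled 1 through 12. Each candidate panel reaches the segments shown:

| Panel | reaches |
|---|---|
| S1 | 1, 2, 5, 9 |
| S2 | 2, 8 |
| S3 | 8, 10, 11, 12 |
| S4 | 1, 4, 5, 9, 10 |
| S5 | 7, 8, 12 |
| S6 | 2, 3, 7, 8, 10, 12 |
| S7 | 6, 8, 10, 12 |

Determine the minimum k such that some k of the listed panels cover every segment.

Take {S3, S4, S6, S7}. Their union is {1, 2, 3, 4, 5, 6, 7, 8, 9, 10, 11, 12}, which is all 12 segments.
No 3 of the 7 panels cover everything (all 35 combinations miss at least one segment), so 4 is optimal.

4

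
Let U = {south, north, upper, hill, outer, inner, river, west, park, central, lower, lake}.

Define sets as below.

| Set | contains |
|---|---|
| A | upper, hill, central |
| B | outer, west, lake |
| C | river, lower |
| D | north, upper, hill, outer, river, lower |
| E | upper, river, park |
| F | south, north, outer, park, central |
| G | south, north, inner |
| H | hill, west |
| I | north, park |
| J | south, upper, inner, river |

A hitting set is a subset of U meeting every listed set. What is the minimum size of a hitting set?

4

T = {north, hill, river, west} meets every set (each contains at least one member of T), and |T| = 4.
The sets A, B, C, I are pairwise disjoint, so any hitting set needs a separate item for each — at least 4. Hence 4 is optimal.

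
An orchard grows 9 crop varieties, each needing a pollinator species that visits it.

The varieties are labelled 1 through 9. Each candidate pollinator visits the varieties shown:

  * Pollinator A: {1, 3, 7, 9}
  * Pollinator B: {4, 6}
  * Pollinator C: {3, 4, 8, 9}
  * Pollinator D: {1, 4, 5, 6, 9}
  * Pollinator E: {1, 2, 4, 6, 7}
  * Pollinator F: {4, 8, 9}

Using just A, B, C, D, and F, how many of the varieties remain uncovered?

1

Union of A, B, C, D, F = {1, 3, 4, 5, 6, 7, 8, 9}.
Not covered: 2 — 1 variety.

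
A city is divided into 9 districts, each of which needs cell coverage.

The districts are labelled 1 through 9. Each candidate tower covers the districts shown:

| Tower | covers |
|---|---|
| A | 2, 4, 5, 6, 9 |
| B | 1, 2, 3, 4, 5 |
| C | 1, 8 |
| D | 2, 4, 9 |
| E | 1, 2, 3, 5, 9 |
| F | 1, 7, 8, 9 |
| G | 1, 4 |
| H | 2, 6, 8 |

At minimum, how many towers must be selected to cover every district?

Take {A, B, F}. Their union is {1, 2, 3, 4, 5, 6, 7, 8, 9}, which is all 9 districts.
Only F contains 7, so F is forced; the remaining 5 districts need at least 2 more towers (each remaining tower adds at most 4) — so at least 3 towers are needed, and 3 is optimal.

3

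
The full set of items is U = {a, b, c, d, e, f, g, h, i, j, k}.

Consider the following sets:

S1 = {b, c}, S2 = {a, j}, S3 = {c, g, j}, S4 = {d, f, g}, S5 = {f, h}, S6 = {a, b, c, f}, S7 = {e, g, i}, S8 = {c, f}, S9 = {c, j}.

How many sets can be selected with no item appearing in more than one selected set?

4

S1, S2, S5, S7 are pairwise disjoint (S1={b,c}; S2={a,j}; S5={f,h}; S7={e,g,i}).
Every remaining set overlaps one of these, and no 5 of the listed sets are pairwise disjoint, so 4 is the maximum.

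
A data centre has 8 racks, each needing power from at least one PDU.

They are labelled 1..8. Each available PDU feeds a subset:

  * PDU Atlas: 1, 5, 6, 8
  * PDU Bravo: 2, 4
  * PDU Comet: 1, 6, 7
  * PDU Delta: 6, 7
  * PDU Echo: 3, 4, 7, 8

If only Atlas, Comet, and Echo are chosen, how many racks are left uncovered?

Union of Atlas, Comet, Echo = {1, 3, 4, 5, 6, 7, 8}.
Not covered: 2 — 1 rack.

1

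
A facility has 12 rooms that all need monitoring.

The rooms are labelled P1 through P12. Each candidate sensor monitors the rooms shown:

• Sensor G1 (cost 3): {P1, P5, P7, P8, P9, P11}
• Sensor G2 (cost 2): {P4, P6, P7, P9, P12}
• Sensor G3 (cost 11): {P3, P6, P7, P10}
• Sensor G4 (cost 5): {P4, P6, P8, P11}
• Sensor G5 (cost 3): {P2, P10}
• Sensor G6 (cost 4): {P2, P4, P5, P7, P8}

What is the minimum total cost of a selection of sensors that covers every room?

G1, G2, G3, G5 together cover every room (G1 ∪ G2 ∪ G3 ∪ G5 = {P1, P2, P3, P4, P5, P6, P7, P8, P9, P10, P11, P12}); total cost 3 + 2 + 11 + 3 = 19.
No covering selection has total cost below 19.

19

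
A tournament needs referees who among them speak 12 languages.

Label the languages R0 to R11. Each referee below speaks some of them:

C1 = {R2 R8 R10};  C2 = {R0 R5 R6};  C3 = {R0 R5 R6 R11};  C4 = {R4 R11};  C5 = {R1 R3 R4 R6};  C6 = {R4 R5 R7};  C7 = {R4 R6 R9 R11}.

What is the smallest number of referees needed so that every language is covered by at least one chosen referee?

C1 and C3 and C5 and C6 and C7 together: C1 ∪ C3 ∪ C5 ∪ C6 ∪ C7 = {R0, R1, R2, R3, R4, R5, R6, R7, R8, R9, R10, R11} — every language is covered.
No 4 of the 7 referees cover everything (all 35 combinations miss at least one language), so 5 is optimal.

5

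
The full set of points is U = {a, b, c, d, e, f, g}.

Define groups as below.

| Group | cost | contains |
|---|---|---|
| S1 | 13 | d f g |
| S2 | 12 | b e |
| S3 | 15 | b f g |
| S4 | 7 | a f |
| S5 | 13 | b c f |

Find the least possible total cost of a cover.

S1, S2, S4, S5 together cover every point (S1 ∪ S2 ∪ S4 ∪ S5 = {a, b, c, d, e, f, g}); total cost 13 + 12 + 7 + 13 = 45.
No covering selection has total cost below 45.

45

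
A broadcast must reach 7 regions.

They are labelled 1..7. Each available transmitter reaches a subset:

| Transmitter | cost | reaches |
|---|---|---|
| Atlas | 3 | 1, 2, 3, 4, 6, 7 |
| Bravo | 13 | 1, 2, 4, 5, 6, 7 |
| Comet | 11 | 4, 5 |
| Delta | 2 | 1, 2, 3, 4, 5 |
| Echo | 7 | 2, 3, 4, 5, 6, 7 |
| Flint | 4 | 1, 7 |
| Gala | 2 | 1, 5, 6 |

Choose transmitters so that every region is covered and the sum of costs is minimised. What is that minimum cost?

5

Atlas, Delta together cover every region (Atlas ∪ Delta = {1, 2, 3, 4, 5, 6, 7}); total cost 3 + 2 = 5.
No covering selection has total cost below 5.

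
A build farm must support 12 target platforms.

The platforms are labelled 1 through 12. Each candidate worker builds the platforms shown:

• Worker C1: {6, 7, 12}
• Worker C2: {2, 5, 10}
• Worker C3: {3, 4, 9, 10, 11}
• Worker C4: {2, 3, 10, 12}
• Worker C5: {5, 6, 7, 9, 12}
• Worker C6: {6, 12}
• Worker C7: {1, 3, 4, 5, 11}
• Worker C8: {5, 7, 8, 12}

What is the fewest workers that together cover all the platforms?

C4 and C5 and C7 and C8 together: C4 ∪ C5 ∪ C7 ∪ C8 = {1, 2, 3, 4, 5, 6, 7, 8, 9, 10, 11, 12} — every platform is covered.
No 3 of the 8 workers cover everything (all 56 combinations miss at least one platform), so 4 is optimal.

4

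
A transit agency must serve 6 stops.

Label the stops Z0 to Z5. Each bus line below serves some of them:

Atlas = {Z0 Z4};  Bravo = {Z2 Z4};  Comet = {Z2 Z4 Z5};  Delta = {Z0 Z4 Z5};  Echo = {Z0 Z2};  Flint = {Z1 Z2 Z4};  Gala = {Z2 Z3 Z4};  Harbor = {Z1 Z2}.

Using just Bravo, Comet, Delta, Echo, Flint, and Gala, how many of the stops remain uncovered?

Union of Bravo, Comet, Delta, Echo, Flint, Gala = {Z0, Z1, Z2, Z3, Z4, Z5} — that's every stop, so 0 are uncovered.

0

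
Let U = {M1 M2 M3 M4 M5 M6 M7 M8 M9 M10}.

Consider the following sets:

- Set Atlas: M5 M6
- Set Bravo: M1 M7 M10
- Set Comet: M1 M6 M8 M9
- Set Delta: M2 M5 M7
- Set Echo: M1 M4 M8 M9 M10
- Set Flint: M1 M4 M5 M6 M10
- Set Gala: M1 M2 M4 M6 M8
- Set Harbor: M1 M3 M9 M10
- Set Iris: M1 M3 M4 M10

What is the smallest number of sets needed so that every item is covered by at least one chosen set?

3

Comet and Delta and Iris together: Comet ∪ Delta ∪ Iris = {M1, M2, M3, M4, M5, M6, M7, M8, M9, M10} — every item is covered.
No 2 of the 9 sets cover everything (all 36 combinations miss at least one item), so 3 is optimal.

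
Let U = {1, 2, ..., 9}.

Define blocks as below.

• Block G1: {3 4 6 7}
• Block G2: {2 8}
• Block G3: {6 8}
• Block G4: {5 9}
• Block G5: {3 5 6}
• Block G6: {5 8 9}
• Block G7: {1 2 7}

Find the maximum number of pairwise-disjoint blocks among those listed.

3

G1, G2, G4 are pairwise disjoint (G1={3,4,6,7}; G2={2,8}; G4={5,9}).
Every remaining block overlaps one of these, and no 4 of the listed blocks are pairwise disjoint, so 3 is the maximum.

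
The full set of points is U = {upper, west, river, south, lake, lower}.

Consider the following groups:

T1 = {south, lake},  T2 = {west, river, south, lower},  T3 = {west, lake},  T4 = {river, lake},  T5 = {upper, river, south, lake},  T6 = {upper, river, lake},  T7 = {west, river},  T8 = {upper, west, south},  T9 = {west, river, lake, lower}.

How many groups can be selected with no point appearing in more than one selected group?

T1, T7 are pairwise disjoint (T1={south,lake}; T7={west,river}).
Every remaining group overlaps one of these, and no 3 of the listed groups are pairwise disjoint, so 2 is the maximum.

2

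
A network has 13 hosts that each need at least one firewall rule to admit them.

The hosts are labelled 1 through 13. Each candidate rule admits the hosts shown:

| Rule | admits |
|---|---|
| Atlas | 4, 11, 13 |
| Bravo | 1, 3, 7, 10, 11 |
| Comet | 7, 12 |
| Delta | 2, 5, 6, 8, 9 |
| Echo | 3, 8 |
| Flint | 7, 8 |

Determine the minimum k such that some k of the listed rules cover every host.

Take {Atlas, Bravo, Comet, Delta}. Their union is {1, 2, 3, 4, 5, 6, 7, 8, 9, 10, 11, 12, 13}, which is all 13 hosts.
Only Comet contains 12, so Comet is forced; the remaining 11 hosts need at least 3 more rules (each remaining rule adds at most 5) — so at least 4 rules are needed, and 4 is optimal.

4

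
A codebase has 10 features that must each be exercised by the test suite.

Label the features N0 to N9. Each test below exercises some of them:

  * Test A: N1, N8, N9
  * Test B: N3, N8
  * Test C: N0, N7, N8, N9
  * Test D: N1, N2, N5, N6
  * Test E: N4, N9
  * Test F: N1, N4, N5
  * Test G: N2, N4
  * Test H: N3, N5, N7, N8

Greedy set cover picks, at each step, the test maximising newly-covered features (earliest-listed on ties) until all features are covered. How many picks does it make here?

4

Greedy: pick C (covers 4 new) → pick D (covers 4 new) → pick B (covers 1 new) → pick E (covers 1 new). Total picks: 4.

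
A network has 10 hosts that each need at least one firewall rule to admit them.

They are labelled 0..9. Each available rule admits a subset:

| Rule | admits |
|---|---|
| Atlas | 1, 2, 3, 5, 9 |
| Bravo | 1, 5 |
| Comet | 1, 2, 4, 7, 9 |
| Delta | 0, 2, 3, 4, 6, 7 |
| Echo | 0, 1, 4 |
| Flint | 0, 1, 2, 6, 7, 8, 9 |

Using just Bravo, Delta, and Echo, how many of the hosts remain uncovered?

2

Union of Bravo, Delta, Echo = {0, 1, 2, 3, 4, 5, 6, 7}.
Not covered: 8, 9 — 2 hosts.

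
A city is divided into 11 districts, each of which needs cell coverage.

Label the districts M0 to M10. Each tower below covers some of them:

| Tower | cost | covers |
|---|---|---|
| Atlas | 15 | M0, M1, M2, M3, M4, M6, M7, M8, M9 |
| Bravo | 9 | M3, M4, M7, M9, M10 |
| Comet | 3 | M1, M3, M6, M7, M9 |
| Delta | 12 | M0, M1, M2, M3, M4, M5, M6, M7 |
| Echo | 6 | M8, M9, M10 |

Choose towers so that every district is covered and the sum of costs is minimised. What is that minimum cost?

Delta, Echo together cover every district (Delta ∪ Echo = {M0, M1, M2, M3, M4, M5, M6, M7, M8, M9, M10}); total cost 12 + 6 = 18.
The greedy pick Comet, Delta, Echo costs 21; no covering selection beats 18.

18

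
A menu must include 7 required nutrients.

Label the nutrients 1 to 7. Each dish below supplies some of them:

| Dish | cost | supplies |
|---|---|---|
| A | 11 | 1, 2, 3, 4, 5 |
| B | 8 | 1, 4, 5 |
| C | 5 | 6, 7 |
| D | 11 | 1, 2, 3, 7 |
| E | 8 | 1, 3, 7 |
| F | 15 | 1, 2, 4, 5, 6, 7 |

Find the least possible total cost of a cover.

A, C together cover every nutrient (A ∪ C = {1, 2, 3, 4, 5, 6, 7}); total cost 11 + 5 = 16.
No covering selection has total cost below 16.

16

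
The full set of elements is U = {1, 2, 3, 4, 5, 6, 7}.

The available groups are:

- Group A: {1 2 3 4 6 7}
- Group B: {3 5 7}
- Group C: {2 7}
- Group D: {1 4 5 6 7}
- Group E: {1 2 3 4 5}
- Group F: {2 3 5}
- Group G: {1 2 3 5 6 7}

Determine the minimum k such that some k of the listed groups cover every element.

Take {A, F}. Their union is {1, 2, 3, 4, 5, 6, 7}, which is all 7 elements.
No single group has all 7 elements (the largest, A, has 6), so 2 is optimal.

2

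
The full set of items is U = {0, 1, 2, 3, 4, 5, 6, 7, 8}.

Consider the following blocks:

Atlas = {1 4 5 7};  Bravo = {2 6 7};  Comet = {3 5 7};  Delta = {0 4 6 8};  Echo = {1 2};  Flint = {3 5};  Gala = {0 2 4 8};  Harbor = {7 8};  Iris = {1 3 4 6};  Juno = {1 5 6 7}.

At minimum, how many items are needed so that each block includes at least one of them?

Take H = {0, 1, 3, 7}. Each listed block contains at least one of these, so H is a hitting set of size 4.
No choice of 3 items meets every block, so 4 is the minimum.

4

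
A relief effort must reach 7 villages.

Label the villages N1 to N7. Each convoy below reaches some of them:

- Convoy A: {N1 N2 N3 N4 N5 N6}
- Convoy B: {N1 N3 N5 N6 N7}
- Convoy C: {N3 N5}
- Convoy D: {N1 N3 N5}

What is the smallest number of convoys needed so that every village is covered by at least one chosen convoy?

2

A and B together: A ∪ B = {N1, N2, N3, N4, N5, N6, N7} — every village is covered.
No single convoy has all 7 villages (the largest, A, has 6), so 2 is optimal.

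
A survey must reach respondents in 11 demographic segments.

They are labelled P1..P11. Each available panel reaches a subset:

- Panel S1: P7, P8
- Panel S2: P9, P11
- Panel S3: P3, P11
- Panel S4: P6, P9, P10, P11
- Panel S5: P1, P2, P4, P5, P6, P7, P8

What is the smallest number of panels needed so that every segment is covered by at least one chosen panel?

3

Take {S3, S4, S5}. Their union is {P1, P2, P3, P4, P5, P6, P7, P8, P9, P10, P11}, which is all 11 segments.
Only S5 contains P1, so S5 is forced; the remaining 4 segments need at least 2 more panels (each remaining panel adds at most 3) — so at least 3 panels are needed, and 3 is optimal.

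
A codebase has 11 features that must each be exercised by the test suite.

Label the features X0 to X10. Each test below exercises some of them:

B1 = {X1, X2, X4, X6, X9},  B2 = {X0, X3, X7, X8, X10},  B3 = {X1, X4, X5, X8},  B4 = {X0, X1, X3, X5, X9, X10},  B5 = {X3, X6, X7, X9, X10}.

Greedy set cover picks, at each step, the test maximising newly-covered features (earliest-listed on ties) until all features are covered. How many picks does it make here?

Greedy: pick B4 (covers 6 new) → pick B1 (covers 3 new) → pick B2 (covers 2 new). Total picks: 3.

3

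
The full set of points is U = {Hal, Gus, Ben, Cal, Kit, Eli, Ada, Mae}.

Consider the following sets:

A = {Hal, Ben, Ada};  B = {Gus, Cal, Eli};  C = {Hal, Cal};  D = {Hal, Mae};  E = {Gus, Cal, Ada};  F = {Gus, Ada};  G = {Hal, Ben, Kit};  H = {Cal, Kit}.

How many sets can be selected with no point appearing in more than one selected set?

3

D, F, H are pairwise disjoint (D={Hal,Mae}; F={Gus,Ada}; H={Cal,Kit}).
Every remaining set overlaps one of these, and no 4 of the listed sets are pairwise disjoint, so 3 is the maximum.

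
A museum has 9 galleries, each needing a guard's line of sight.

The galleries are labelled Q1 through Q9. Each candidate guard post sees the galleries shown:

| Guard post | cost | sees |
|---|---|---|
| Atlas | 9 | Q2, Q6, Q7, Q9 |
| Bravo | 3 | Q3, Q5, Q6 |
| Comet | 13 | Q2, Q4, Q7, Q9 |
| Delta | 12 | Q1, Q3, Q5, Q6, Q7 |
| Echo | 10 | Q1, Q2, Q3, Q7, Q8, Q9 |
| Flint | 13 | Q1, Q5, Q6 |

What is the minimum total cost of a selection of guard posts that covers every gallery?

Bravo, Comet, Echo together cover every gallery (Bravo ∪ Comet ∪ Echo = {Q1, Q2, Q3, Q4, Q5, Q6, Q7, Q8, Q9}); total cost 3 + 13 + 10 = 26.
No covering selection has total cost below 26.

26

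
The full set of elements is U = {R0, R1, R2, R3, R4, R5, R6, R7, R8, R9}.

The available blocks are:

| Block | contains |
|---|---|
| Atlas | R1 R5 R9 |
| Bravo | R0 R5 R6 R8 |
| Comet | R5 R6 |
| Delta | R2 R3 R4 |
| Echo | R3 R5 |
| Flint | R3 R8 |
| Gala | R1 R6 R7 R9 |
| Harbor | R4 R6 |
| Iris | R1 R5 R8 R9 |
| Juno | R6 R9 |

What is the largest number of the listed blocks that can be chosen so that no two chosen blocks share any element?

3

Atlas, Flint, Harbor are pairwise disjoint (Atlas={R1,R5,R9}; Flint={R3,R8}; Harbor={R4,R6}).
Every remaining block overlaps one of these, and no 4 of the listed blocks are pairwise disjoint, so 3 is the maximum.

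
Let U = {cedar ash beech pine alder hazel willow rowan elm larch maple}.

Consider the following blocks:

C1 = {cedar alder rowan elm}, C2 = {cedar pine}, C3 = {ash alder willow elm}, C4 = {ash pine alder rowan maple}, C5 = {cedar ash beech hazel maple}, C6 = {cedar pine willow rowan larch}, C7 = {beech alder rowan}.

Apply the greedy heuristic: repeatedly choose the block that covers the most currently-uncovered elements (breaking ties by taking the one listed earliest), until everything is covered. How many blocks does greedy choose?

Greedy: pick C4 (covers 5 new) → pick C5 (covers 3 new) → pick C3 (covers 2 new) → pick C6 (covers 1 new). Total picks: 4.
(The true minimum cover uses only 3 blocks, so greedy is not optimal here.)

4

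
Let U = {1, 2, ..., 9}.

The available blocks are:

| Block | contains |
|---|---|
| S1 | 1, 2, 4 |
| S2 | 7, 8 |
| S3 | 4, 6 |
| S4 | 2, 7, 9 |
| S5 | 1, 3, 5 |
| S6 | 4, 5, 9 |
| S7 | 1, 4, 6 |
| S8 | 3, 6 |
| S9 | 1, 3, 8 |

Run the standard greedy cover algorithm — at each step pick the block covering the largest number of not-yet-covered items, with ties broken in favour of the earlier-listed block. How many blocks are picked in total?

Greedy: pick S1 (covers 3 new) → pick S2 (covers 2 new) → pick S5 (covers 2 new) → pick S3 (covers 1 new) → pick S4 (covers 1 new). Total picks: 5.
(The true minimum cover uses only 4 blocks, so greedy is not optimal here.)

5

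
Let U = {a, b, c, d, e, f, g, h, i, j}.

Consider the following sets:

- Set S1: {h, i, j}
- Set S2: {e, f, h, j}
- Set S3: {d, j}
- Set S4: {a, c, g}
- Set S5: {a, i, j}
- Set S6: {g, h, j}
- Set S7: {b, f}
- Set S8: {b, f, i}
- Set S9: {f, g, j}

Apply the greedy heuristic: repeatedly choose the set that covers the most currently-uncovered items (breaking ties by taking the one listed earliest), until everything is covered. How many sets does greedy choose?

4

Greedy: pick S2 (covers 4 new) → pick S4 (covers 3 new) → pick S8 (covers 2 new) → pick S3 (covers 1 new). Total picks: 4.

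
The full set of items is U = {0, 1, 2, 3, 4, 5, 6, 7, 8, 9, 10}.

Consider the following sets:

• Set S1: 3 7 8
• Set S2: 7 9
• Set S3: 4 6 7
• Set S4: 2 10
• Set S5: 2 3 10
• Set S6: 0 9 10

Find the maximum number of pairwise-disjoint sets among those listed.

2

S2, S5 are pairwise disjoint (S2={7,9}; S5={2,3,10}).
Every remaining set overlaps one of these, and no 3 of the listed sets are pairwise disjoint, so 2 is the maximum.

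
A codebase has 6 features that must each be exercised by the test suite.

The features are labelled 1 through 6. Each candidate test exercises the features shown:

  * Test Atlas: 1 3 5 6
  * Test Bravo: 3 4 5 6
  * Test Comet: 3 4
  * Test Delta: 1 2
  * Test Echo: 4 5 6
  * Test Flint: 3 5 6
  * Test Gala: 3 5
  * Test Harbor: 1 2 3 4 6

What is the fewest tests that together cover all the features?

Atlas and Harbor together: Atlas ∪ Harbor = {1, 2, 3, 4, 5, 6} — every feature is covered.
No single test has all 6 features (the largest, Harbor, has 5), so 2 is optimal.

2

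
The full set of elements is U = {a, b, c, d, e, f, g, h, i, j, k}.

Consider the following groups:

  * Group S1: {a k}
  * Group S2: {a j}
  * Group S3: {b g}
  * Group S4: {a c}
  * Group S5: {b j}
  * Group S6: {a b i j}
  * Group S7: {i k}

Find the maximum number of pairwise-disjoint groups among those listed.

3

S3, S4, S7 are pairwise disjoint (S3={b,g}; S4={a,c}; S7={i,k}).
Every remaining group overlaps one of these, and no 4 of the listed groups are pairwise disjoint, so 3 is the maximum.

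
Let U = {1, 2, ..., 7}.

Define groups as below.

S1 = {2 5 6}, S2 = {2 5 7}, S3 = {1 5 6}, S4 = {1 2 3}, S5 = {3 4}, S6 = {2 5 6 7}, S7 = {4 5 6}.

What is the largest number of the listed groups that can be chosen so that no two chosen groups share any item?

S4, S7 are pairwise disjoint (S4={1,2,3}; S7={4,5,6}).
Every remaining group overlaps one of these, and no 3 of the listed groups are pairwise disjoint, so 2 is the maximum.

2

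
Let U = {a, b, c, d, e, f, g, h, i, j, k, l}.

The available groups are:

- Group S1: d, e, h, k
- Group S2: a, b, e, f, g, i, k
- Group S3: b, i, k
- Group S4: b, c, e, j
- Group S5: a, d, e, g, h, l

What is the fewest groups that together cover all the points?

3

S2, S4, and S5 cover everything between them: the union {a, b, c, d, e, f, g, h, i, j, k, l} is all of U.
Only S4 contains c, so S4 is forced; the remaining 8 points need at least 2 more groups (each remaining group adds at most 5) — so at least 3 groups are needed, and 3 is optimal.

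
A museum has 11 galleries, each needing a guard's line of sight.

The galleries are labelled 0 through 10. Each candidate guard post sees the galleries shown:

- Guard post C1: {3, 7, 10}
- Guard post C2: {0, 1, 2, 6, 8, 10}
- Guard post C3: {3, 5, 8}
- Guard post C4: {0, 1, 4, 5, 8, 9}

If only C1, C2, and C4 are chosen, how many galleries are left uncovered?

Union of C1, C2, C4 = {0, 1, 2, 3, 4, 5, 6, 7, 8, 9, 10} — that's every gallery, so 0 are uncovered.

0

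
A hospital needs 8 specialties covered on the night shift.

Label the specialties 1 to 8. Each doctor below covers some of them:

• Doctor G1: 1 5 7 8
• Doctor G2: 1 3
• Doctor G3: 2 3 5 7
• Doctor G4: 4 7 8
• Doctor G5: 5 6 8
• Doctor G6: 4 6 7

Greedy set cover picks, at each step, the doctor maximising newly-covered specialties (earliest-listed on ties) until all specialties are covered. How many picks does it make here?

3

Greedy: pick G1 (covers 4 new) → pick G3 (covers 2 new) → pick G6 (covers 2 new). Total picks: 3.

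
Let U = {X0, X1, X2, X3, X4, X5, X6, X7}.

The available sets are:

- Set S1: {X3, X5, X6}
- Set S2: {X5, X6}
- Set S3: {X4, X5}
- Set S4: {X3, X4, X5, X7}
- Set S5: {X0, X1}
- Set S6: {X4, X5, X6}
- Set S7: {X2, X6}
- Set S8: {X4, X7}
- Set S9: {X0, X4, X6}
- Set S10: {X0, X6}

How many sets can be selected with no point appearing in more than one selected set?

3

S4, S5, S7 are pairwise disjoint (S4={X3,X4,X5,X7}; S5={X0,X1}; S7={X2,X6}).
Every remaining set overlaps one of these, and no 4 of the listed sets are pairwise disjoint, so 3 is the maximum.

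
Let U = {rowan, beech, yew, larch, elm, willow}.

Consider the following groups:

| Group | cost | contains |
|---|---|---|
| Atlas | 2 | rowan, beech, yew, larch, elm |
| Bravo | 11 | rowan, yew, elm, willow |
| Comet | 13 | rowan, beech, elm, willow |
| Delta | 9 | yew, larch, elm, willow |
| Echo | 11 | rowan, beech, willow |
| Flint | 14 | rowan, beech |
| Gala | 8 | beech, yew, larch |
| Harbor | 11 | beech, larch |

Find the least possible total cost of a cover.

11

Atlas, Delta together cover every element (Atlas ∪ Delta = {rowan, beech, yew, larch, elm, willow}); total cost 2 + 9 = 11.
No covering selection has total cost below 11.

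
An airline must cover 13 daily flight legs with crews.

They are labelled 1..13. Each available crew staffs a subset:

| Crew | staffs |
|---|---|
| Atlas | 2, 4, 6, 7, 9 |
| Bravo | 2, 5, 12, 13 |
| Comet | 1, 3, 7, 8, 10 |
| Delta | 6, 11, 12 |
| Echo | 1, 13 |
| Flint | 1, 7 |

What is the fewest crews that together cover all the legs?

4

Take {Atlas, Bravo, Comet, Delta}. Their union is {1, 2, 3, 4, 5, 6, 7, 8, 9, 10, 11, 12, 13}, which is all 13 legs.
No 3 of the 6 crews cover everything (all 20 combinations miss at least one leg), so 4 is optimal.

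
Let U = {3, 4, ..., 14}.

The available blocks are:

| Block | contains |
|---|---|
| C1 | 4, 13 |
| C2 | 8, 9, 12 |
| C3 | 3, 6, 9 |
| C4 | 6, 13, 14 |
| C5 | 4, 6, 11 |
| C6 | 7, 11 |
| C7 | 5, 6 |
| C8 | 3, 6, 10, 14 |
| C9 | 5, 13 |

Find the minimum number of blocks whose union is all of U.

C2, C5, C6, C8, and C9 cover everything between them: the union {3, 4, 5, 6, 7, 8, 9, 10, 11, 12, 13, 14} is all of U.
No 4 of the 9 blocks cover everything (all 126 combinations miss at least one item), so 5 is optimal.

5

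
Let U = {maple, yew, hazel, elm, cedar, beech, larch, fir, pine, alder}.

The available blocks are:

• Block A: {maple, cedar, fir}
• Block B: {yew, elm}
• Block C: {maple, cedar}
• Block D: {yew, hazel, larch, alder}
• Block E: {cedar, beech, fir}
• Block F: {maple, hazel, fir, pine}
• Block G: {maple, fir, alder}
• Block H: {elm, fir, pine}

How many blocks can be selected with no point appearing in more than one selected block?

3

C, D, H are pairwise disjoint (C={maple,cedar}; D={yew,hazel,larch,alder}; H={elm,fir,pine}).
Every remaining block overlaps one of these, and no 4 of the listed blocks are pairwise disjoint, so 3 is the maximum.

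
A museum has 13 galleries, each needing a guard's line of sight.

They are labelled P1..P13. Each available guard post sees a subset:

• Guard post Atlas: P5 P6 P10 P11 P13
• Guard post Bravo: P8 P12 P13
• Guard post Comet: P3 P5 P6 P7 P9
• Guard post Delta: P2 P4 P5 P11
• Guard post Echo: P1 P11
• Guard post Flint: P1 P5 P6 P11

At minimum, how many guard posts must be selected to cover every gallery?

5

Atlas and Bravo and Comet and Delta and Echo together: Atlas ∪ Bravo ∪ Comet ∪ Delta ∪ Echo = {P1, P2, P3, P4, P5, P6, P7, P8, P9, P10, P11, P12, P13} — every gallery is covered.
No 4 of the 6 guard posts cover everything (all 15 combinations miss at least one gallery), so 5 is optimal.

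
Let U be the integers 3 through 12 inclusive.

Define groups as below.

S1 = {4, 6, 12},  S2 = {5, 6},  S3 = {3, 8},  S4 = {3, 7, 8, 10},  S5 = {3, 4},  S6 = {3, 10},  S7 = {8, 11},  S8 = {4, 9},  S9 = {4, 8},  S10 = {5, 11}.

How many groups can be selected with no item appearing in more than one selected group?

S2, S6, S7, S8 are pairwise disjoint (S2={5,6}; S6={3,10}; S7={8,11}; S8={4,9}).
Every remaining group overlaps one of these, and no 5 of the listed groups are pairwise disjoint, so 4 is the maximum.

4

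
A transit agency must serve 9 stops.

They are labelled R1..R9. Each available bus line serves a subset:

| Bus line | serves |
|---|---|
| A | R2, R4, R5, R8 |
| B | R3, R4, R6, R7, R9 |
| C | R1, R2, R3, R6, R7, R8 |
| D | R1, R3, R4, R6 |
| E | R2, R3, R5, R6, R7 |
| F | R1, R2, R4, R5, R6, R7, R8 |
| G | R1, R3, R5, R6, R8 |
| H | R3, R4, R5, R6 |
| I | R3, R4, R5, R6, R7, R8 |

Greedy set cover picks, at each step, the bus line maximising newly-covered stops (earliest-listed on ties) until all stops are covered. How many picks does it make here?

2

Greedy: pick F (covers 7 new) → pick B (covers 2 new). Total picks: 2.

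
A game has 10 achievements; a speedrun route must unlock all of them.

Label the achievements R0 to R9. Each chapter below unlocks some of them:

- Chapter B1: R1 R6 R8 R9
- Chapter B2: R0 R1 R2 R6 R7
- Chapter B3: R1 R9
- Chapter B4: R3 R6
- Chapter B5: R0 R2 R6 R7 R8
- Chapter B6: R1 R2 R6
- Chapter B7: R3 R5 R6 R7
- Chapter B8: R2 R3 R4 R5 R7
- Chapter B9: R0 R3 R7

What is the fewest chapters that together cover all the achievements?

B1 and B2 and B8 together: B1 ∪ B2 ∪ B8 = {R0, R1, R2, R3, R4, R5, R6, R7, R8, R9} — every achievement is covered.
Only B8 contains R4, so B8 is forced; the remaining 5 achievements need at least 2 more chapters (each remaining chapter adds at most 4) — so at least 3 chapters are needed, and 3 is optimal.

3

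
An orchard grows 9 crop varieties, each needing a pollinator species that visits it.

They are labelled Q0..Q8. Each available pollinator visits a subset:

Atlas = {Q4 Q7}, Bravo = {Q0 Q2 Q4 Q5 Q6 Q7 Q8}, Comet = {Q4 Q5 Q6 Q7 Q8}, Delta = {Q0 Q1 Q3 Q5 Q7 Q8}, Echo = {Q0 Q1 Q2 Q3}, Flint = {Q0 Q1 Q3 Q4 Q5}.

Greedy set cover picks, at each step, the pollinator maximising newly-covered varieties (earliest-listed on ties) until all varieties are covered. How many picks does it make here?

Greedy: pick Bravo (covers 7 new) → pick Delta (covers 2 new). Total picks: 2.

2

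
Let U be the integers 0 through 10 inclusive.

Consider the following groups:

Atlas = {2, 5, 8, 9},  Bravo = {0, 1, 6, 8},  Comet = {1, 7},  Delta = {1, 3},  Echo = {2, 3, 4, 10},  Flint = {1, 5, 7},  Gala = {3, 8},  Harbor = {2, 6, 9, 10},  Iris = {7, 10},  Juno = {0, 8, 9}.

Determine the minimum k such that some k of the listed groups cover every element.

4

Take {Atlas, Bravo, Echo, Iris}. Their union is {0, 1, 2, 3, 4, 5, 6, 7, 8, 9, 10}, which is all 11 elements.
No 3 of the 10 groups cover everything (all 120 combinations miss at least one element), so 4 is optimal.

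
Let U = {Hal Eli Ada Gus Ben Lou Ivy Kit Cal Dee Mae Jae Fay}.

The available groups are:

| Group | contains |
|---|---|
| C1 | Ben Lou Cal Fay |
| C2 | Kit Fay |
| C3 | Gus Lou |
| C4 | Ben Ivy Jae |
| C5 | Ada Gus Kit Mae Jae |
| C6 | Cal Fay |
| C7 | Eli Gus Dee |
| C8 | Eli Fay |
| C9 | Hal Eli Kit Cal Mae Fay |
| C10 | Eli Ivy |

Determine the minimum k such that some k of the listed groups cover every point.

5

C3 and C4 and C5 and C7 and C9 together: C3 ∪ C4 ∪ C5 ∪ C7 ∪ C9 = {Hal, Eli, Ada, Gus, Ben, Lou, Ivy, Kit, Cal, Dee, Mae, Jae, Fay} — every point is covered.
No 4 of the 10 groups cover everything (all 210 combinations miss at least one point), so 5 is optimal.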